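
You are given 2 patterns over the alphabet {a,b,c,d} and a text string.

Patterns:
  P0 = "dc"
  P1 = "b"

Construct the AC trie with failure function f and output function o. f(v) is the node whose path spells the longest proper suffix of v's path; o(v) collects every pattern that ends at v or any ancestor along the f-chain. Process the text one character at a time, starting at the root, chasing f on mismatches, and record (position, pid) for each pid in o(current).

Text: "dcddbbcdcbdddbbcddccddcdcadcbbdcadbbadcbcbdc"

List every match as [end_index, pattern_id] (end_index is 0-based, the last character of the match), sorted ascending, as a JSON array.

Construct AC machine:
Trie (insert patterns):
  n0 'ε': b→3 d→1
  n1 'd': c→2
  n2 'dc': ·  ←P0
  n3 'b': ·  ←P1

BFS fail/out derivation:
  fail(1) 'd': from fail(0)=0 chase 'd': 0 ⇒ 0;  out=∅∪out(0)=∅
  fail(3) 'b': from fail(0)=0 chase 'b': 0 ⇒ 0;  out={1}∪out(0)={1}
  fail(2) 'dc': from fail(1)=0 chase 'c': 0 ⇒ 0;  out={0}∪out(0)={0}

Run:
i=0 'd': node 0→1
i=1 'c': node 1→2  → match P0@[0:1]
i=2 'd': node 2→1 ·f
i=3 'd': node 1→1 ·f
i=4 'b': node 1→3 ·f  → match P1@[4:4]
i=5 'b': node 3→3 ·f  → match P1@[5:5]
i=6 'c': node 3→0 ·f
i=7 'd': node 0→1
i=8 'c': node 1→2  → match P0@[7:8]
i=9 'b': node 2→3 ·f  → match P1@[9:9]
i=10 'd': node 3→1 ·f
i=11 'd': node 1→1 ·f
i=12 'd': node 1→1 ·f
i=13 'b': node 1→3 ·f  → match P1@[13:13]
i=14 'b': node 3→3 ·f  → match P1@[14:14]
i=15 'c': node 3→0 ·f
i=16 'd': node 0→1
i=17 'd': node 1→1 ·f
i=18 'c': node 1→2  → match P0@[17:18]
i=19 'c': node 2→0 ·f
i=20 'd': node 0→1
i=21 'd': node 1→1 ·f
i=22 'c': node 1→2  → match P0@[21:22]
i=23 'd': node 2→1 ·f
i=24 'c': node 1→2  → match P0@[23:24]
i=25 'a': node 2→0 ·f
i=26 'd': node 0→1
i=27 'c': node 1→2  → match P0@[26:27]
i=28 'b': node 2→3 ·f  → match P1@[28:28]
i=29 'b': node 3→3 ·f  → match P1@[29:29]
i=30 'd': node 3→1 ·f
i=31 'c': node 1→2  → match P0@[30:31]
i=32 'a': node 2→0 ·f
i=33 'd': node 0→1
i=34 'b': node 1→3 ·f  → match P1@[34:34]
i=35 'b': node 3→3 ·f  → match P1@[35:35]
i=36 'a': node 3→0 ·f
i=37 'd': node 0→1
i=38 'c': node 1→2  → match P0@[37:38]
i=39 'b': node 2→3 ·f  → match P1@[39:39]
i=40 'c': node 3→0 ·f
i=41 'b': node 0→3  → match P1@[41:41]
i=42 'd': node 3→1 ·f
i=43 'c': node 1→2  → match P0@[42:43]

All matches (sorted): [[1,0],[4,1],[5,1],[8,0],[9,1],[13,1],[14,1],[18,0],[22,0],[24,0],[27,0],[28,1],[29,1],[31,0],[34,1],[35,1],[38,0],[39,1],[41,1],[43,0]]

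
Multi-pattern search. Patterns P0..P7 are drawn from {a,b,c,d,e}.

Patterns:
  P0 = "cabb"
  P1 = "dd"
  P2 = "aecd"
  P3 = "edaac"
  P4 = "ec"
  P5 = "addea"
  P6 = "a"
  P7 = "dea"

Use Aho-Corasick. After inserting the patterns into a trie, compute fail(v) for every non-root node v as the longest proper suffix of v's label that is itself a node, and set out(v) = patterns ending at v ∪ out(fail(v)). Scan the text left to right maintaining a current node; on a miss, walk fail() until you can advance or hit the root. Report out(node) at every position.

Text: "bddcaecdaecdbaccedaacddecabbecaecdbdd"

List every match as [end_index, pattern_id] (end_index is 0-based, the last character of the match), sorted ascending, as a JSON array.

Construct AC machine:
Trie (insert patterns):
  0='ε' goto a→7 c→1 d→5 e→11
  1='c' goto a→2
  2='ca' goto b→3
  3='cab' goto b→4
  4='cabb' goto ·  [P0 ends]
  5='d' goto d→6 e→21
  6='dd' goto ·  [P1 ends]
  7='a' goto d→17 e→8  [P6 ends]
  8='ae' goto c→9
  9='aec' goto d→10
  10='aecd' goto ·  [P2 ends]
  11='e' goto c→16 d→12
  12='ed' goto a→13
  13='eda' goto a→14
  14='edaa' goto c→15
  15='edaac' goto ·  [P3 ends]
  16='ec' goto ·  [P4 ends]
  17='ad' goto d→18
  18='add' goto e→19
  19='adde' goto a→20
  20='addea' goto ·  [P5 ends]
  21='de' goto a→22
  22='dea' goto ·  [P7 ends]

BFS fail/out derivation:
  n1('c'): parent n0 fail=0; on 'c' 0 → fail=0;  out ∅∪∅=∅
  n5('d'): parent n0 fail=0; on 'd' 0 → fail=0;  out ∅∪∅=∅
  n7('a'): parent n0 fail=0; on 'a' 0 → fail=0;  out {6}∪∅={6}
  n11('e'): parent n0 fail=0; on 'e' 0 → fail=0;  out ∅∪∅=∅
  n2('ca'): parent n1 fail=0; on 'a' 0 → fail=7;  out ∅∪{6}={6}
  n6('dd'): parent n5 fail=0; on 'd' 0 → fail=5;  out {1}∪∅={1}
  n8('ae'): parent n7 fail=0; on 'e' 0 → fail=11;  out ∅∪∅=∅
  n12('ed'): parent n11 fail=0; on 'd' 0 → fail=5;  out ∅∪∅=∅
  n16('ec'): parent n11 fail=0; on 'c' 0 → fail=1;  out {4}∪∅={4}
  n17('ad'): parent n7 fail=0; on 'd' 0 → fail=5;  out ∅∪∅=∅
  n21('de'): parent n5 fail=0; on 'e' 0 → fail=11;  out ∅∪∅=∅
  n3('cab'): parent n2 fail=7; on 'b' 7→0 → fail=0;  out ∅∪∅=∅
  n9('aec'): parent n8 fail=11; on 'c' 11 → fail=16;  out ∅∪{4}={4}
  n13('eda'): parent n12 fail=5; on 'a' 5→0 → fail=7;  out ∅∪{6}={6}
  n18('add'): parent n17 fail=5; on 'd' 5 → fail=6;  out ∅∪{1}={1}
  n22('dea'): parent n21 fail=11; on 'a' 11→0 → fail=7;  out {7}∪{6}={6,7}
  n4('cabb'): parent n3 fail=0; on 'b' 0 → fail=0;  out {0}∪∅={0}
  n10('aecd'): parent n9 fail=16; on 'd' 16→1→0 → fail=5;  out {2}∪∅={2}
  n14('edaa'): parent n13 fail=7; on 'a' 7→0 → fail=7;  out ∅∪{6}={6}
  n19('adde'): parent n18 fail=6; on 'e' 6→5 → fail=21;  out ∅∪∅=∅
  n15('edaac'): parent n14 fail=7; on 'c' 7→0 → fail=1;  out {3}∪∅={3}
  n20('addea'): parent n19 fail=21; on 'a' 21 → fail=22;  out {5}∪{6,7}={5,6,7}

Run:
i=0 'b': node 0→0
i=1 'd': node 0→5
i=2 'd': node 5→6  → match P1@[1:2]
i=3 'c': node 6→1 (via fail)
i=4 'a': node 1→2  → match P6@[4:4]
i=5 'e': node 2→8 (via fail)
i=6 'c': node 8→9  → match P4@[5:6]
i=7 'd': node 9→10  → match P2@[4:7]
i=8 'a': node 10→7 (via fail)  → match P6@[8:8]
i=9 'e': node 7→8
i=10 'c': node 8→9  → match P4@[9:10]
i=11 'd': node 9→10  → match P2@[8:11]
i=12 'b': node 10→0 (via fail)
i=13 'a': node 0→7  → match P6@[13:13]
i=14 'c': node 7→1 (via fail)
i=15 'c': node 1→1 (via fail)
i=16 'e': node 1→11 (via fail)
i=17 'd': node 11→12
i=18 'a': node 12→13  → match P6@[18:18]
i=19 'a': node 13→14  → match P6@[19:19]
i=20 'c': node 14→15  → match P3@[16:20]
i=21 'd': node 15→5 (via fail)
i=22 'd': node 5→6  → match P1@[21:22]
i=23 'e': node 6→21 (via fail)
i=24 'c': node 21→16 (via fail)  → match P4@[23:24]
i=25 'a': node 16→2 (via fail)  → match P6@[25:25]
i=26 'b': node 2→3
i=27 'b': node 3→4  → match P0@[24:27]
i=28 'e': node 4→11 (via fail)
i=29 'c': node 11→16  → match P4@[28:29]
i=30 'a': node 16→2 (via fail)  → match P6@[30:30]
i=31 'e': node 2→8 (via fail)
i=32 'c': node 8→9  → match P4@[31:32]
i=33 'd': node 9→10  → match P2@[30:33]
i=34 'b': node 10→0 (via fail)
i=35 'd': node 0→5
i=36 'd': node 5→6  → match P1@[35:36]

All matches (sorted): [[2,1],[4,6],[6,4],[7,2],[8,6],[10,4],[11,2],[13,6],[18,6],[19,6],[20,3],[22,1],[24,4],[25,6],[27,0],[29,4],[30,6],[32,4],[33,2],[36,1]]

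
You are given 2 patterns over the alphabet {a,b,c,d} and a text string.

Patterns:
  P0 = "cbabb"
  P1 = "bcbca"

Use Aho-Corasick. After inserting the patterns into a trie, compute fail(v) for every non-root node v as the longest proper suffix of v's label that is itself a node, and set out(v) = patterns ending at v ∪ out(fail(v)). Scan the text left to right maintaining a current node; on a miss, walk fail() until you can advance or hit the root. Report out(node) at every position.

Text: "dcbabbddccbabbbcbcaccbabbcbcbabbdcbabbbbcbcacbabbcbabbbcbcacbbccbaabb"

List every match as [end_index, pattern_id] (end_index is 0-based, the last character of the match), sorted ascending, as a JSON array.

Build automaton:
Trie nodes:
  0='ε' goto b→6 c→1
  1='c' goto b→2
  2='cb' goto a→3
  3='cba' goto b→4
  4='cbab' goto b→5
  5='cbabb' goto ·  [P0 ends]
  6='b' goto c→7
  7='bc' goto b→8
  8='bcb' goto c→9
  9='bcbc' goto a→10
  10='bcbca' goto ·  [P1 ends]

BFS fail/out derivation:
  fail(1) 'c': from fail(0)=0 chase 'c': 0 ⇒ 0;  out=∅∪out(0)=∅
  fail(6) 'b': from fail(0)=0 chase 'b': 0 ⇒ 0;  out=∅∪out(0)=∅
  fail(2) 'cb': from fail(1)=0 chase 'b': 0 ⇒ 6;  out=∅∪out(6)=∅
  fail(7) 'bc': from fail(6)=0 chase 'c': 0 ⇒ 1;  out=∅∪out(1)=∅
  fail(3) 'cba': from fail(2)=6 chase 'a': 6→0 ⇒ 0;  out=∅∪out(0)=∅
  fail(8) 'bcb': from fail(7)=1 chase 'b': 1 ⇒ 2;  out=∅∪out(2)=∅
  fail(4) 'cbab': from fail(3)=0 chase 'b': 0 ⇒ 6;  out=∅∪out(6)=∅
  fail(9) 'bcbc': from fail(8)=2 chase 'c': 2→6 ⇒ 7;  out=∅∪out(7)=∅
  fail(5) 'cbabb': from fail(4)=6 chase 'b': 6→0 ⇒ 6;  out={0}∪out(6)={0}
  fail(10) 'bcbca': from fail(9)=7 chase 'a': 7→1→0 ⇒ 0;  out={1}∪out(0)={1}

Run:
[0] read 'd'  n0⇒n0
[1] read 'c'  n0⇒n1
[2] read 'b'  n1⇒n2
[3] read 'a'  n2⇒n3
[4] read 'b'  n3⇒n4
[5] read 'b'  n4⇒n5  → match P0@[1:5]
[6] read 'd'  n5⇒n0 ·f
[7] read 'd'  n0⇒n0
[8] read 'c'  n0⇒n1
[9] read 'c'  n1⇒n1 ·f
[10] read 'b'  n1⇒n2
[11] read 'a'  n2⇒n3
[12] read 'b'  n3⇒n4
[13] read 'b'  n4⇒n5  → match P0@[9:13]
[14] read 'b'  n5⇒n6 ·f
[15] read 'c'  n6⇒n7
[16] read 'b'  n7⇒n8
[17] read 'c'  n8⇒n9
[18] read 'a'  n9⇒n10  → match P1@[14:18]
[19] read 'c'  n10⇒n1 ·f
[20] read 'c'  n1⇒n1 ·f
[21] read 'b'  n1⇒n2
[22] read 'a'  n2⇒n3
[23] read 'b'  n3⇒n4
[24] read 'b'  n4⇒n5  → match P0@[20:24]
[25] read 'c'  n5⇒n7 ·f
[26] read 'b'  n7⇒n8
[27] read 'c'  n8⇒n9
[28] read 'b'  n9⇒n8 ·f
[29] read 'a'  n8⇒n3 ·f
[30] read 'b'  n3⇒n4
[31] read 'b'  n4⇒n5  → match P0@[27:31]
[32] read 'd'  n5⇒n0 ·f
[33] read 'c'  n0⇒n1
[34] read 'b'  n1⇒n2
[35] read 'a'  n2⇒n3
[36] read 'b'  n3⇒n4
[37] read 'b'  n4⇒n5  → match P0@[33:37]
[38] read 'b'  n5⇒n6 ·f
[39] read 'b'  n6⇒n6 ·f
[40] read 'c'  n6⇒n7
[41] read 'b'  n7⇒n8
[42] read 'c'  n8⇒n9
[43] read 'a'  n9⇒n10  → match P1@[39:43]
[44] read 'c'  n10⇒n1 ·f
[45] read 'b'  n1⇒n2
[46] read 'a'  n2⇒n3
[47] read 'b'  n3⇒n4
[48] read 'b'  n4⇒n5  → match P0@[44:48]
[49] read 'c'  n5⇒n7 ·f
[50] read 'b'  n7⇒n8
[51] read 'a'  n8⇒n3 ·f
[52] read 'b'  n3⇒n4
[53] read 'b'  n4⇒n5  → match P0@[49:53]
[54] read 'b'  n5⇒n6 ·f
[55] read 'c'  n6⇒n7
[56] read 'b'  n7⇒n8
[57] read 'c'  n8⇒n9
[58] read 'a'  n9⇒n10  → match P1@[54:58]
[59] read 'c'  n10⇒n1 ·f
[60] read 'b'  n1⇒n2
[61] read 'b'  n2⇒n6 ·f
[62] read 'c'  n6⇒n7
[63] read 'c'  n7⇒n1 ·f
[64] read 'b'  n1⇒n2
[65] read 'a'  n2⇒n3
[66] read 'a'  n3⇒n0 ·f
[67] read 'b'  n0⇒n6
[68] read 'b'  n6⇒n6 ·f

Result: [[5,0],[13,0],[18,1],[24,0],[31,0],[37,0],[43,1],[48,0],[53,0],[58,1]]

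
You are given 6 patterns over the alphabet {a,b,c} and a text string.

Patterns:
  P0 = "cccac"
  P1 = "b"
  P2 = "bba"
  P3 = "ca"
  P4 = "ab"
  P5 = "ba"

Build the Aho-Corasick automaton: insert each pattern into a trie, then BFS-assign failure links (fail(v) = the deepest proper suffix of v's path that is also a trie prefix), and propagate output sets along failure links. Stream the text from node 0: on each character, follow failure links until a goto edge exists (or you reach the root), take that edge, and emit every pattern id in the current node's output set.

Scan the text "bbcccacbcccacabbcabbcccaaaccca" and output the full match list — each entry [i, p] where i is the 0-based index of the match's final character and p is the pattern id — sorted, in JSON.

Build:
Trie (insert patterns):
  0='ε' goto a→10 b→6 c→1
  1='c' goto a→9 c→2
  2='cc' goto c→3
  3='ccc' goto a→4
  4='ccca' goto c→5
  5='cccac' goto ·  [P0 ends]
  6='b' goto a→12 b→7  [P1 ends]
  7='bb' goto a→8
  8='bba' goto ·  [P2 ends]
  9='ca' goto ·  [P3 ends]
  10='a' goto b→11
  11='ab' goto ·  [P4 ends]
  12='ba' goto ·  [P5 ends]

BFS fail/out derivation:
  fail(1) 'c': from fail(0)=0 chase 'c': 0 ⇒ 0;  out=∅∪out(0)=∅
  fail(6) 'b': from fail(0)=0 chase 'b': 0 ⇒ 0;  out={1}∪out(0)={1}
  fail(10) 'a': from fail(0)=0 chase 'a': 0 ⇒ 0;  out=∅∪out(0)=∅
  fail(2) 'cc': from fail(1)=0 chase 'c': 0 ⇒ 1;  out=∅∪out(1)=∅
  fail(7) 'bb': from fail(6)=0 chase 'b': 0 ⇒ 6;  out=∅∪out(6)={1}
  fail(9) 'ca': from fail(1)=0 chase 'a': 0 ⇒ 10;  out={3}∪out(10)={3}
  fail(11) 'ab': from fail(10)=0 chase 'b': 0 ⇒ 6;  out={4}∪out(6)={1,4}
  fail(12) 'ba': from fail(6)=0 chase 'a': 0 ⇒ 10;  out={5}∪out(10)={5}
  fail(3) 'ccc': from fail(2)=1 chase 'c': 1 ⇒ 2;  out=∅∪out(2)=∅
  fail(8) 'bba': from fail(7)=6 chase 'a': 6 ⇒ 12;  out={2}∪out(12)={2,5}
  fail(4) 'ccca': from fail(3)=2 chase 'a': 2→1 ⇒ 9;  out=∅∪out(9)={3}
  fail(5) 'cccac': from fail(4)=9 chase 'c': 9→10→0 ⇒ 1;  out={0}∪out(1)={0}

Scan:
[0] read 'b'  n0⇒n6  emit P1@[0:0]
[1] read 'b'  n6⇒n7  emit P1@[1:1]
[2] read 'c'  n7⇒n1 (fail-walked)
[3] read 'c'  n1⇒n2
[4] read 'c'  n2⇒n3
[5] read 'a'  n3⇒n4  emit P3@[4:5]
[6] read 'c'  n4⇒n5  emit P0@[2:6]
[7] read 'b'  n5⇒n6 (fail-walked)  emit P1@[7:7]
[8] read 'c'  n6⇒n1 (fail-walked)
[9] read 'c'  n1⇒n2
[10] read 'c'  n2⇒n3
[11] read 'a'  n3⇒n4  emit P3@[10:11]
[12] read 'c'  n4⇒n5  emit P0@[8:12]
[13] read 'a'  n5⇒n9 (fail-walked)  emit P3@[12:13]
[14] read 'b'  n9⇒n11 (fail-walked)  emit P1@[14:14],P4@[13:14]
[15] read 'b'  n11⇒n7 (fail-walked)  emit P1@[15:15]
[16] read 'c'  n7⇒n1 (fail-walked)
[17] read 'a'  n1⇒n9  emit P3@[16:17]
[18] read 'b'  n9⇒n11 (fail-walked)  emit P1@[18:18],P4@[17:18]
[19] read 'b'  n11⇒n7 (fail-walked)  emit P1@[19:19]
[20] read 'c'  n7⇒n1 (fail-walked)
[21] read 'c'  n1⇒n2
[22] read 'c'  n2⇒n3
[23] read 'a'  n3⇒n4  emit P3@[22:23]
[24] read 'a'  n4⇒n10 (fail-walked)
[25] read 'a'  n10⇒n10 (fail-walked)
[26] read 'c'  n10⇒n1 (fail-walked)
[27] read 'c'  n1⇒n2
[28] read 'c'  n2⇒n3
[29] read 'a'  n3⇒n4  emit P3@[28:29]

Matches: [[0,1],[1,1],[5,3],[6,0],[7,1],[11,3],[12,0],[13,3],[14,1],[14,4],[15,1],[17,3],[18,1],[18,4],[19,1],[23,3],[29,3]]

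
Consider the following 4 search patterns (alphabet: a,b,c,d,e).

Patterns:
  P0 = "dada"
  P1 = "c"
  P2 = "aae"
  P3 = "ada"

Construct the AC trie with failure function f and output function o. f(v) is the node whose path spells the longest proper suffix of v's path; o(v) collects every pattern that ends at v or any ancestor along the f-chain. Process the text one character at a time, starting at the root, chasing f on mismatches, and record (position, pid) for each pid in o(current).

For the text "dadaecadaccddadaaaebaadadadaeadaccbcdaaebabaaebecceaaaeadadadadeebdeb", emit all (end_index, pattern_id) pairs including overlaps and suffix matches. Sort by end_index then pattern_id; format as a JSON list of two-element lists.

Build:
Trie nodes:
  0='ε' goto a→6 c→5 d→1
  1='d' goto a→2
  2='da' goto d→3
  3='dad' goto a→4
  4='dada' goto ·  [P0 ends]
  5='c' goto ·  [P1 ends]
  6='a' goto a→7 d→9
  7='aa' goto e→8
  8='aae' goto ·  [P2 ends]
  9='ad' goto a→10
  10='ada' goto ·  [P3 ends]

Failure links (BFS by depth):
  n1('d'): parent n0 fail=0; on 'd' 0 → fail=0;  out ∅∪∅=∅
  n5('c'): parent n0 fail=0; on 'c' 0 → fail=0;  out {1}∪∅={1}
  n6('a'): parent n0 fail=0; on 'a' 0 → fail=0;  out ∅∪∅=∅
  n2('da'): parent n1 fail=0; on 'a' 0 → fail=6;  out ∅∪∅=∅
  n7('aa'): parent n6 fail=0; on 'a' 0 → fail=6;  out ∅∪∅=∅
  n9('ad'): parent n6 fail=0; on 'd' 0 → fail=1;  out ∅∪∅=∅
  n3('dad'): parent n2 fail=6; on 'd' 6 → fail=9;  out ∅∪∅=∅
  n8('aae'): parent n7 fail=6; on 'e' 6→0 → fail=0;  out {2}∪∅={2}
  n10('ada'): parent n9 fail=1; on 'a' 1 → fail=2;  out {3}∪∅={3}
  n4('dada'): parent n3 fail=9; on 'a' 9 → fail=10;  out {0}∪{3}={0,3}

Text stream:
[0] read 'd'  n0⇒n1
[1] read 'a'  n1⇒n2
[2] read 'd'  n2⇒n3
[3] read 'a'  n3⇒n4  → match P0@[0:3],P3@[1:3]
[4] read 'e'  n4⇒n0 (fail-walked)
[5] read 'c'  n0⇒n5  → match P1@[5:5]
[6] read 'a'  n5⇒n6 (fail-walked)
[7] read 'd'  n6⇒n9
[8] read 'a'  n9⇒n10  → match P3@[6:8]
[9] read 'c'  n10⇒n5 (fail-walked)  → match P1@[9:9]
[10] read 'c'  n5⇒n5 (fail-walked)  → match P1@[10:10]
[11] read 'd'  n5⇒n1 (fail-walked)
[12] read 'd'  n1⇒n1 (fail-walked)
[13] read 'a'  n1⇒n2
[14] read 'd'  n2⇒n3
[15] read 'a'  n3⇒n4  → match P0@[12:15],P3@[13:15]
[16] read 'a'  n4⇒n7 (fail-walked)
[17] read 'a'  n7⇒n7 (fail-walked)
[18] read 'e'  n7⇒n8  → match P2@[16:18]
[19] read 'b'  n8⇒n0 (fail-walked)
[20] read 'a'  n0⇒n6
[21] read 'a'  n6⇒n7
[22] read 'd'  n7⇒n9 (fail-walked)
[23] read 'a'  n9⇒n10  → match P3@[21:23]
[24] read 'd'  n10⇒n3 (fail-walked)
[25] read 'a'  n3⇒n4  → match P0@[22:25],P3@[23:25]
[26] read 'd'  n4⇒n3 (fail-walked)
[27] read 'a'  n3⇒n4  → match P0@[24:27],P3@[25:27]
[28] read 'e'  n4⇒n0 (fail-walked)
[29] read 'a'  n0⇒n6
[30] read 'd'  n6⇒n9
[31] read 'a'  n9⇒n10  → match P3@[29:31]
[32] read 'c'  n10⇒n5 (fail-walked)  → match P1@[32:32]
[33] read 'c'  n5⇒n5 (fail-walked)  → match P1@[33:33]
[34] read 'b'  n5⇒n0 (fail-walked)
[35] read 'c'  n0⇒n5  → match P1@[35:35]
[36] read 'd'  n5⇒n1 (fail-walked)
[37] read 'a'  n1⇒n2
[38] read 'a'  n2⇒n7 (fail-walked)
[39] read 'e'  n7⇒n8  → match P2@[37:39]
[40] read 'b'  n8⇒n0 (fail-walked)
[41] read 'a'  n0⇒n6
[42] read 'b'  n6⇒n0 (fail-walked)
[43] read 'a'  n0⇒n6
[44] read 'a'  n6⇒n7
[45] read 'e'  n7⇒n8  → match P2@[43:45]
[46] read 'b'  n8⇒n0 (fail-walked)
[47] read 'e'  n0⇒n0
[48] read 'c'  n0⇒n5  → match P1@[48:48]
[49] read 'c'  n5⇒n5 (fail-walked)  → match P1@[49:49]
[50] read 'e'  n5⇒n0 (fail-walked)
[51] read 'a'  n0⇒n6
[52] read 'a'  n6⇒n7
[53] read 'a'  n7⇒n7 (fail-walked)
[54] read 'e'  n7⇒n8  → match P2@[52:54]
[55] read 'a'  n8⇒n6 (fail-walked)
[56] read 'd'  n6⇒n9
[57] read 'a'  n9⇒n10  → match P3@[55:57]
[58] read 'd'  n10⇒n3 (fail-walked)
[59] read 'a'  n3⇒n4  → match P0@[56:59],P3@[57:59]
[60] read 'd'  n4⇒n3 (fail-walked)
[61] read 'a'  n3⇒n4  → match P0@[58:61],P3@[59:61]
[62] read 'd'  n4⇒n3 (fail-walked)
[63] read 'e'  n3⇒n0 (fail-walked)
[64] read 'e'  n0⇒n0
[65] read 'b'  n0⇒n0
[66] read 'd'  n0⇒n1
[67] read 'e'  n1⇒n0 (fail-walked)
[68] read 'b'  n0⇒n0

All matches (sorted): [[3,0],[3,3],[5,1],[8,3],[9,1],[10,1],[15,0],[15,3],[18,2],[23,3],[25,0],[25,3],[27,0],[27,3],[31,3],[32,1],[33,1],[35,1],[39,2],[45,2],[48,1],[49,1],[54,2],[57,3],[59,0],[59,3],[61,0],[61,3]]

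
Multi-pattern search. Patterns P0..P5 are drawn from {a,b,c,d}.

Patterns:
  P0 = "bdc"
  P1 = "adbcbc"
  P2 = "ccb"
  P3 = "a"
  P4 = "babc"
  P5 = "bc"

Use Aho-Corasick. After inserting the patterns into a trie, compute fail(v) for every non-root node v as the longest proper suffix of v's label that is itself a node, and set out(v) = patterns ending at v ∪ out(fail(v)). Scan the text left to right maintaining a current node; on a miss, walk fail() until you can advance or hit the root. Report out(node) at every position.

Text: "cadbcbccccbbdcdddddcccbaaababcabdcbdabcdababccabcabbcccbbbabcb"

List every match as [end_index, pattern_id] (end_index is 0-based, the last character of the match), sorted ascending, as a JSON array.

Construct AC machine:
Trie nodes:
  n0 'ε': a→4 b→1 c→10
  n1 'b': a→13 c→16 d→2
  n2 'bd': c→3
  n3 'bdc': ·  ←P0
  n4 'a': d→5  ←P3
  n5 'ad': b→6
  n6 'adb': c→7
  n7 'adbc': b→8
  n8 'adbcb': c→9
  n9 'adbcbc': ·  ←P1
  n10 'c': c→11
  n11 'cc': b→12
  n12 'ccb': ·  ←P2
  n13 'ba': b→14
  n14 'bab': c→15
  n15 'babc': ·  ←P4
  n16 'bc': ·  ←P5

BFS fail/out derivation:
  n1('b'): parent n0 fail=0; on 'b' 0 → fail=0;  out ∅∪∅=∅
  n4('a'): parent n0 fail=0; on 'a' 0 → fail=0;  out {3}∪∅={3}
  n10('c'): parent n0 fail=0; on 'c' 0 → fail=0;  out ∅∪∅=∅
  n2('bd'): parent n1 fail=0; on 'd' 0 → fail=0;  out ∅∪∅=∅
  n5('ad'): parent n4 fail=0; on 'd' 0 → fail=0;  out ∅∪∅=∅
  n11('cc'): parent n10 fail=0; on 'c' 0 → fail=10;  out ∅∪∅=∅
  n13('ba'): parent n1 fail=0; on 'a' 0 → fail=4;  out ∅∪{3}={3}
  n16('bc'): parent n1 fail=0; on 'c' 0 → fail=10;  out {5}∪∅={5}
  n3('bdc'): parent n2 fail=0; on 'c' 0 → fail=10;  out {0}∪∅={0}
  n6('adb'): parent n5 fail=0; on 'b' 0 → fail=1;  out ∅∪∅=∅
  n12('ccb'): parent n11 fail=10; on 'b' 10→0 → fail=1;  out {2}∪∅={2}
  n14('bab'): parent n13 fail=4; on 'b' 4→0 → fail=1;  out ∅∪∅=∅
  n7('adbc'): parent n6 fail=1; on 'c' 1 → fail=16;  out ∅∪{5}={5}
  n15('babc'): parent n14 fail=1; on 'c' 1 → fail=16;  out {4}∪{5}={4,5}
  n8('adbcb'): parent n7 fail=16; on 'b' 16→10→0 → fail=1;  out ∅∪∅=∅
  n9('adbcbc'): parent n8 fail=1; on 'c' 1 → fail=16;  out {1}∪{5}={1,5}

Run:
[0] read 'c'  n0⇒n10
[1] read 'a'  n10⇒n4 (via fail)  → match P3@[1:1]
[2] read 'd'  n4⇒n5
[3] read 'b'  n5⇒n6
[4] read 'c'  n6⇒n7  → match P5@[3:4]
[5] read 'b'  n7⇒n8
[6] read 'c'  n8⇒n9  → match P1@[1:6],P5@[5:6]
[7] read 'c'  n9⇒n11 (via fail)
[8] read 'c'  n11⇒n11 (via fail)
[9] read 'c'  n11⇒n11 (via fail)
[10] read 'b'  n11⇒n12  → match P2@[8:10]
[11] read 'b'  n12⇒n1 (via fail)
[12] read 'd'  n1⇒n2
[13] read 'c'  n2⇒n3  → match P0@[11:13]
[14] read 'd'  n3⇒n0 (via fail)
[15] read 'd'  n0⇒n0
[16] read 'd'  n0⇒n0
[17] read 'd'  n0⇒n0
[18] read 'd'  n0⇒n0
[19] read 'c'  n0⇒n10
[20] read 'c'  n10⇒n11
[21] read 'c'  n11⇒n11 (via fail)
[22] read 'b'  n11⇒n12  → match P2@[20:22]
[23] read 'a'  n12⇒n13 (via fail)  → match P3@[23:23]
[24] read 'a'  n13⇒n4 (via fail)  → match P3@[24:24]
[25] read 'a'  n4⇒n4 (via fail)  → match P3@[25:25]
[26] read 'b'  n4⇒n1 (via fail)
[27] read 'a'  n1⇒n13  → match P3@[27:27]
[28] read 'b'  n13⇒n14
[29] read 'c'  n14⇒n15  → match P4@[26:29],P5@[28:29]
[30] read 'a'  n15⇒n4 (via fail)  → match P3@[30:30]
[31] read 'b'  n4⇒n1 (via fail)
[32] read 'd'  n1⇒n2
[33] read 'c'  n2⇒n3  → match P0@[31:33]
[34] read 'b'  n3⇒n1 (via fail)
[35] read 'd'  n1⇒n2
[36] read 'a'  n2⇒n4 (via fail)  → match P3@[36:36]
[37] read 'b'  n4⇒n1 (via fail)
[38] read 'c'  n1⇒n16  → match P5@[37:38]
[39] read 'd'  n16⇒n0 (via fail)
[40] read 'a'  n0⇒n4  → match P3@[40:40]
[41] read 'b'  n4⇒n1 (via fail)
[42] read 'a'  n1⇒n13  → match P3@[42:42]
[43] read 'b'  n13⇒n14
[44] read 'c'  n14⇒n15  → match P4@[41:44],P5@[43:44]
[45] read 'c'  n15⇒n11 (via fail)
[46] read 'a'  n11⇒n4 (via fail)  → match P3@[46:46]
[47] read 'b'  n4⇒n1 (via fail)
[48] read 'c'  n1⇒n16  → match P5@[47:48]
[49] read 'a'  n16⇒n4 (via fail)  → match P3@[49:49]
[50] read 'b'  n4⇒n1 (via fail)
[51] read 'b'  n1⇒n1 (via fail)
[52] read 'c'  n1⇒n16  → match P5@[51:52]
[53] read 'c'  n16⇒n11 (via fail)
[54] read 'c'  n11⇒n11 (via fail)
[55] read 'b'  n11⇒n12  → match P2@[53:55]
[56] read 'b'  n12⇒n1 (via fail)
[57] read 'b'  n1⇒n1 (via fail)
[58] read 'a'  n1⇒n13  → match P3@[58:58]
[59] read 'b'  n13⇒n14
[60] read 'c'  n14⇒n15  → match P4@[57:60],P5@[59:60]
[61] read 'b'  n15⇒n1 (via fail)

Result: [[1,3],[4,5],[6,1],[6,5],[10,2],[13,0],[22,2],[23,3],[24,3],[25,3],[27,3],[29,4],[29,5],[30,3],[33,0],[36,3],[38,5],[40,3],[42,3],[44,4],[44,5],[46,3],[48,5],[49,3],[52,5],[55,2],[58,3],[60,4],[60,5]]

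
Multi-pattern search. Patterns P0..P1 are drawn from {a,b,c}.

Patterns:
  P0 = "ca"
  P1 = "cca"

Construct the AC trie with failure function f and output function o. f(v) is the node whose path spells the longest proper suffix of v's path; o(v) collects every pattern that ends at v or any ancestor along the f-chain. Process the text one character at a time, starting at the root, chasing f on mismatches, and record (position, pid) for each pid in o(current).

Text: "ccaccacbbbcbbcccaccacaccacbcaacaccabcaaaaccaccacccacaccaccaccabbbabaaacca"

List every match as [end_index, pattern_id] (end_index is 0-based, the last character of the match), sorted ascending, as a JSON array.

Build:
Trie (insert patterns):
  n0 'ε': c→1
  n1 'c': a→2 c→3
  n2 'ca': ·  ←P0
  n3 'cc': a→4
  n4 'cca': ·  ←P1

BFS fail/out derivation:
  fail(1) 'c': from fail(0)=0 chase 'c': 0 ⇒ 0;  out=∅∪out(0)=∅
  fail(2) 'ca': from fail(1)=0 chase 'a': 0 ⇒ 0;  out={0}∪out(0)={0}
  fail(3) 'cc': from fail(1)=0 chase 'c': 0 ⇒ 1;  out=∅∪out(1)=∅
  fail(4) 'cca': from fail(3)=1 chase 'a': 1 ⇒ 2;  out={1}∪out(2)={0,1}

Run:
i=0 'c': node 0→1
i=1 'c': node 1→3
i=2 'a': node 3→4  emit P0@[1:2],P1@[0:2]
i=3 'c': node 4→1 (via fail)
i=4 'c': node 1→3
i=5 'a': node 3→4  emit P0@[4:5],P1@[3:5]
i=6 'c': node 4→1 (via fail)
i=7 'b': node 1→0 (via fail)
i=8 'b': node 0→0
i=9 'b': node 0→0
i=10 'c': node 0→1
i=11 'b': node 1→0 (via fail)
i=12 'b': node 0→0
i=13 'c': node 0→1
i=14 'c': node 1→3
i=15 'c': node 3→3 (via fail)
i=16 'a': node 3→4  emit P0@[15:16],P1@[14:16]
i=17 'c': node 4→1 (via fail)
i=18 'c': node 1→3
i=19 'a': node 3→4  emit P0@[18:19],P1@[17:19]
i=20 'c': node 4→1 (via fail)
i=21 'a': node 1→2  emit P0@[20:21]
i=22 'c': node 2→1 (via fail)
i=23 'c': node 1→3
i=24 'a': node 3→4  emit P0@[23:24],P1@[22:24]
i=25 'c': node 4→1 (via fail)
i=26 'b': node 1→0 (via fail)
i=27 'c': node 0→1
i=28 'a': node 1→2  emit P0@[27:28]
i=29 'a': node 2→0 (via fail)
i=30 'c': node 0→1
i=31 'a': node 1→2  emit P0@[30:31]
i=32 'c': node 2→1 (via fail)
i=33 'c': node 1→3
i=34 'a': node 3→4  emit P0@[33:34],P1@[32:34]
i=35 'b': node 4→0 (via fail)
i=36 'c': node 0→1
i=37 'a': node 1→2  emit P0@[36:37]
i=38 'a': node 2→0 (via fail)
i=39 'a': node 0→0
i=40 'a': node 0→0
i=41 'c': node 0→1
i=42 'c': node 1→3
i=43 'a': node 3→4  emit P0@[42:43],P1@[41:43]
i=44 'c': node 4→1 (via fail)
i=45 'c': node 1→3
i=46 'a': node 3→4  emit P0@[45:46],P1@[44:46]
i=47 'c': node 4→1 (via fail)
i=48 'c': node 1→3
i=49 'c': node 3→3 (via fail)
i=50 'a': node 3→4  emit P0@[49:50],P1@[48:50]
i=51 'c': node 4→1 (via fail)
i=52 'a': node 1→2  emit P0@[51:52]
i=53 'c': node 2→1 (via fail)
i=54 'c': node 1→3
i=55 'a': node 3→4  emit P0@[54:55],P1@[53:55]
i=56 'c': node 4→1 (via fail)
i=57 'c': node 1→3
i=58 'a': node 3→4  emit P0@[57:58],P1@[56:58]
i=59 'c': node 4→1 (via fail)
i=60 'c': node 1→3
i=61 'a': node 3→4  emit P0@[60:61],P1@[59:61]
i=62 'b': node 4→0 (via fail)
i=63 'b': node 0→0
i=64 'b': node 0→0
i=65 'a': node 0→0
i=66 'b': node 0→0
i=67 'a': node 0→0
i=68 'a': node 0→0
i=69 'a': node 0→0
i=70 'c': node 0→1
i=71 'c': node 1→3
i=72 'a': node 3→4  emit P0@[71:72],P1@[70:72]

All matches (sorted): [[2,0],[2,1],[5,0],[5,1],[16,0],[16,1],[19,0],[19,1],[21,0],[24,0],[24,1],[28,0],[31,0],[34,0],[34,1],[37,0],[43,0],[43,1],[46,0],[46,1],[50,0],[50,1],[52,0],[55,0],[55,1],[58,0],[58,1],[61,0],[61,1],[72,0],[72,1]]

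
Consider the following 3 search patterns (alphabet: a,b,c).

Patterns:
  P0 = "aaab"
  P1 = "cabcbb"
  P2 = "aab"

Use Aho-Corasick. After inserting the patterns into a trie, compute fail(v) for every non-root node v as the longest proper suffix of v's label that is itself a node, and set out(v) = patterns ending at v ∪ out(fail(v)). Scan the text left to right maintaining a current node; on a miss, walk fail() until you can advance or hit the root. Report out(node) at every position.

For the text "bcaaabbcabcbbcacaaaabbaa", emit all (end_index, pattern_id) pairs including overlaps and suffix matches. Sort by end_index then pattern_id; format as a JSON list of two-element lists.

Build automaton:
Trie nodes:
  0='ε' goto a→1 c→5
  1='a' goto a→2
  2='aa' goto a→3 b→11
  3='aaa' goto b→4
  4='aaab' goto ·  [P0 ends]
  5='c' goto a→6
  6='ca' goto b→7
  7='cab' goto c→8
  8='cabc' goto b→9
  9='cabcb' goto b→10
  10='cabcbb' goto ·  [P1 ends]
  11='aab' goto ·  [P2 ends]

Failure links (BFS by depth):
  n1('a'): parent n0 fail=0; on 'a' 0 → fail=0;  out ∅∪∅=∅
  n5('c'): parent n0 fail=0; on 'c' 0 → fail=0;  out ∅∪∅=∅
  n2('aa'): parent n1 fail=0; on 'a' 0 → fail=1;  out ∅∪∅=∅
  n6('ca'): parent n5 fail=0; on 'a' 0 → fail=1;  out ∅∪∅=∅
  n3('aaa'): parent n2 fail=1; on 'a' 1 → fail=2;  out ∅∪∅=∅
  n7('cab'): parent n6 fail=1; on 'b' 1→0 → fail=0;  out ∅∪∅=∅
  n11('aab'): parent n2 fail=1; on 'b' 1→0 → fail=0;  out {2}∪∅={2}
  n4('aaab'): parent n3 fail=2; on 'b' 2 → fail=11;  out {0}∪{2}={0,2}
  n8('cabc'): parent n7 fail=0; on 'c' 0 → fail=5;  out ∅∪∅=∅
  n9('cabcb'): parent n8 fail=5; on 'b' 5→0 → fail=0;  out ∅∪∅=∅
  n10('cabcbb'): parent n9 fail=0; on 'b' 0 → fail=0;  out {1}∪∅={1}

Text stream:
i=0 'b': node 0→0
i=1 'c': node 0→5
i=2 'a': node 5→6
i=3 'a': node 6→2 ·f
i=4 'a': node 2→3
i=5 'b': node 3→4  → match P0@[2:5],P2@[3:5]
i=6 'b': node 4→0 ·f
i=7 'c': node 0→5
i=8 'a': node 5→6
i=9 'b': node 6→7
i=10 'c': node 7→8
i=11 'b': node 8→9
i=12 'b': node 9→10  → match P1@[7:12]
i=13 'c': node 10→5 ·f
i=14 'a': node 5→6
i=15 'c': node 6→5 ·f
i=16 'a': node 5→6
i=17 'a': node 6→2 ·f
i=18 'a': node 2→3
i=19 'a': node 3→3 ·f
i=20 'b': node 3→4  → match P0@[17:20],P2@[18:20]
i=21 'b': node 4→0 ·f
i=22 'a': node 0→1
i=23 'a': node 1→2

Matches: [[5,0],[5,2],[12,1],[20,0],[20,2]]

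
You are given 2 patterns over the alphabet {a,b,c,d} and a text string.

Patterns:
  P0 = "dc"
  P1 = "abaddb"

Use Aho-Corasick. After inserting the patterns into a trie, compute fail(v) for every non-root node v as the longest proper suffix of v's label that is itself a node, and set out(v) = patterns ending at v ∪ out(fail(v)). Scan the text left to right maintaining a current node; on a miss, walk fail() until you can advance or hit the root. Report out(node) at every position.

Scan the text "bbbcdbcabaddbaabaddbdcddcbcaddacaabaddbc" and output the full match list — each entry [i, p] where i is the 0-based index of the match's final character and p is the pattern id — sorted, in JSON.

Build:
Trie (insert patterns):
  0='ε' goto a→3 d→1
  1='d' goto c→2
  2='dc' goto ·  ←P0
  3='a' goto b→4
  4='ab' goto a→5
  5='aba' goto d→6
  6='abad' goto d→7
  7='abadd' goto b→8
  8='abaddb' goto ·  ←P1

BFS fail/out derivation:
  n1('d'): parent n0 fail=0; on 'd' 0 → fail=0;  out ∅∪∅=∅
  n3('a'): parent n0 fail=0; on 'a' 0 → fail=0;  out ∅∪∅=∅
  n2('dc'): parent n1 fail=0; on 'c' 0 → fail=0;  out {0}∪∅={0}
  n4('ab'): parent n3 fail=0; on 'b' 0 → fail=0;  out ∅∪∅=∅
  n5('aba'): parent n4 fail=0; on 'a' 0 → fail=3;  out ∅∪∅=∅
  n6('abad'): parent n5 fail=3; on 'd' 3→0 → fail=1;  out ∅∪∅=∅
  n7('abadd'): parent n6 fail=1; on 'd' 1→0 → fail=1;  out ∅∪∅=∅
  n8('abaddb'): parent n7 fail=1; on 'b' 1→0 → fail=0;  out {1}∪∅={1}

Scan:
[0] read 'b'  n0⇒n0
[1] read 'b'  n0⇒n0
[2] read 'b'  n0⇒n0
[3] read 'c'  n0⇒n0
[4] read 'd'  n0⇒n1
[5] read 'b'  n1⇒n0 (via fail)
[6] read 'c'  n0⇒n0
[7] read 'a'  n0⇒n3
[8] read 'b'  n3⇒n4
[9] read 'a'  n4⇒n5
[10] read 'd'  n5⇒n6
[11] read 'd'  n6⇒n7
[12] read 'b'  n7⇒n8  ** P1@[7:12]
[13] read 'a'  n8⇒n3 (via fail)
[14] read 'a'  n3⇒n3 (via fail)
[15] read 'b'  n3⇒n4
[16] read 'a'  n4⇒n5
[17] read 'd'  n5⇒n6
[18] read 'd'  n6⇒n7
[19] read 'b'  n7⇒n8  ** P1@[14:19]
[20] read 'd'  n8⇒n1 (via fail)
[21] read 'c'  n1⇒n2  ** P0@[20:21]
[22] read 'd'  n2⇒n1 (via fail)
[23] read 'd'  n1⇒n1 (via fail)
[24] read 'c'  n1⇒n2  ** P0@[23:24]
[25] read 'b'  n2⇒n0 (via fail)
[26] read 'c'  n0⇒n0
[27] read 'a'  n0⇒n3
[28] read 'd'  n3⇒n1 (via fail)
[29] read 'd'  n1⇒n1 (via fail)
[30] read 'a'  n1⇒n3 (via fail)
[31] read 'c'  n3⇒n0 (via fail)
[32] read 'a'  n0⇒n3
[33] read 'a'  n3⇒n3 (via fail)
[34] read 'b'  n3⇒n4
[35] read 'a'  n4⇒n5
[36] read 'd'  n5⇒n6
[37] read 'd'  n6⇒n7
[38] read 'b'  n7⇒n8  ** P1@[33:38]
[39] read 'c'  n8⇒n0 (via fail)

Result: [[12,1],[19,1],[21,0],[24,0],[38,1]]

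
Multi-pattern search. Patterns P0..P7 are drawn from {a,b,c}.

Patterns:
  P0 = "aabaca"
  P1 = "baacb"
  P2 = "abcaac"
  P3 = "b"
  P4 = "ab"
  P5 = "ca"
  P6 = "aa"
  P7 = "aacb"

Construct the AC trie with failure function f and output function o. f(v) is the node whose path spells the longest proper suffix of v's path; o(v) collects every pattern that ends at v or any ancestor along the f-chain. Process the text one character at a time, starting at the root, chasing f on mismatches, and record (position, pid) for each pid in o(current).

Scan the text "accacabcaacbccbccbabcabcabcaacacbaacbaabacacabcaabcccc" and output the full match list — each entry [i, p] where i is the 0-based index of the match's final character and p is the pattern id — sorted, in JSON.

Construct AC machine:
Trie nodes:
  0='ε' goto a→1 b→7 c→17
  1='a' goto a→2 b→12
  2='aa' goto b→3 c→19  [P6 ends]
  3='aab' goto a→4
  4='aaba' goto c→5
  5='aabac' goto a→6
  6='aabaca' goto ·  [P0 ends]
  7='b' goto a→8  [P3 ends]
  8='ba' goto a→9
  9='baa' goto c→10
  10='baac' goto b→11
  11='baacb' goto ·  [P1 ends]
  12='ab' goto c→13  [P4 ends]
  13='abc' goto a→14
  14='abca' goto a→15
  15='abcaa' goto c→16
  16='abcaac' goto ·  [P2 ends]
  17='c' goto a→18
  18='ca' goto ·  [P5 ends]
  19='aac' goto b→20
  20='aacb' goto ·  [P7 ends]

Failure links (BFS by depth):
  fail(1) 'a': from fail(0)=0 chase 'a': 0 ⇒ 0;  out=∅∪out(0)=∅
  fail(7) 'b': from fail(0)=0 chase 'b': 0 ⇒ 0;  out={3}∪out(0)={3}
  fail(17) 'c': from fail(0)=0 chase 'c': 0 ⇒ 0;  out=∅∪out(0)=∅
  fail(2) 'aa': from fail(1)=0 chase 'a': 0 ⇒ 1;  out={6}∪out(1)={6}
  fail(8) 'ba': from fail(7)=0 chase 'a': 0 ⇒ 1;  out=∅∪out(1)=∅
  fail(12) 'ab': from fail(1)=0 chase 'b': 0 ⇒ 7;  out={4}∪out(7)={3,4}
  fail(18) 'ca': from fail(17)=0 chase 'a': 0 ⇒ 1;  out={5}∪out(1)={5}
  fail(3) 'aab': from fail(2)=1 chase 'b': 1 ⇒ 12;  out=∅∪out(12)={3,4}
  fail(9) 'baa': from fail(8)=1 chase 'a': 1 ⇒ 2;  out=∅∪out(2)={6}
  fail(13) 'abc': from fail(12)=7 chase 'c': 7→0 ⇒ 17;  out=∅∪out(17)=∅
  fail(19) 'aac': from fail(2)=1 chase 'c': 1→0 ⇒ 17;  out=∅∪out(17)=∅
  fail(4) 'aaba': from fail(3)=12 chase 'a': 12→7 ⇒ 8;  out=∅∪out(8)=∅
  fail(10) 'baac': from fail(9)=2 chase 'c': 2 ⇒ 19;  out=∅∪out(19)=∅
  fail(14) 'abca': from fail(13)=17 chase 'a': 17 ⇒ 18;  out=∅∪out(18)={5}
  fail(20) 'aacb': from fail(19)=17 chase 'b': 17→0 ⇒ 7;  out={7}∪out(7)={3,7}
  fail(5) 'aabac': from fail(4)=8 chase 'c': 8→1→0 ⇒ 17;  out=∅∪out(17)=∅
  fail(11) 'baacb': from fail(10)=19 chase 'b': 19 ⇒ 20;  out={1}∪out(20)={1,3,7}
  fail(15) 'abcaa': from fail(14)=18 chase 'a': 18→1 ⇒ 2;  out=∅∪out(2)={6}
  fail(6) 'aabaca': from fail(5)=17 chase 'a': 17 ⇒ 18;  out={0}∪out(18)={0,5}
  fail(16) 'abcaac': from fail(15)=2 chase 'c': 2 ⇒ 19;  out={2}∪out(19)={2}

Run:
[0] read 'a'  n0⇒n1
[1] read 'c'  n1⇒n17 (via fail)
[2] read 'c'  n17⇒n17 (via fail)
[3] read 'a'  n17⇒n18  → match P5@[2:3]
[4] read 'c'  n18⇒n17 (via fail)
[5] read 'a'  n17⇒n18  → match P5@[4:5]
[6] read 'b'  n18⇒n12 (via fail)  → match P3@[6:6],P4@[5:6]
[7] read 'c'  n12⇒n13
[8] read 'a'  n13⇒n14  → match P5@[7:8]
[9] read 'a'  n14⇒n15  → match P6@[8:9]
[10] read 'c'  n15⇒n16  → match P2@[5:10]
[11] read 'b'  n16⇒n20 (via fail)  → match P3@[11:11],P7@[8:11]
[12] read 'c'  n20⇒n17 (via fail)
[13] read 'c'  n17⇒n17 (via fail)
[14] read 'b'  n17⇒n7 (via fail)  → match P3@[14:14]
[15] read 'c'  n7⇒n17 (via fail)
[16] read 'c'  n17⇒n17 (via fail)
[17] read 'b'  n17⇒n7 (via fail)  → match P3@[17:17]
[18] read 'a'  n7⇒n8
[19] read 'b'  n8⇒n12 (via fail)  → match P3@[19:19],P4@[18:19]
[20] read 'c'  n12⇒n13
[21] read 'a'  n13⇒n14  → match P5@[20:21]
[22] read 'b'  n14⇒n12 (via fail)  → match P3@[22:22],P4@[21:22]
[23] read 'c'  n12⇒n13
[24] read 'a'  n13⇒n14  → match P5@[23:24]
[25] read 'b'  n14⇒n12 (via fail)  → match P3@[25:25],P4@[24:25]
[26] read 'c'  n12⇒n13
[27] read 'a'  n13⇒n14  → match P5@[26:27]
[28] read 'a'  n14⇒n15  → match P6@[27:28]
[29] read 'c'  n15⇒n16  → match P2@[24:29]
[30] read 'a'  n16⇒n18 (via fail)  → match P5@[29:30]
[31] read 'c'  n18⇒n17 (via fail)
[32] read 'b'  n17⇒n7 (via fail)  → match P3@[32:32]
[33] read 'a'  n7⇒n8
[34] read 'a'  n8⇒n9  → match P6@[33:34]
[35] read 'c'  n9⇒n10
[36] read 'b'  n10⇒n11  → match P1@[32:36],P3@[36:36],P7@[33:36]
[37] read 'a'  n11⇒n8 (via fail)
[38] read 'a'  n8⇒n9  → match P6@[37:38]
[39] read 'b'  n9⇒n3 (via fail)  → match P3@[39:39],P4@[38:39]
[40] read 'a'  n3⇒n4
[41] read 'c'  n4⇒n5
[42] read 'a'  n5⇒n6  → match P0@[37:42],P5@[41:42]
[43] read 'c'  n6⇒n17 (via fail)
[44] read 'a'  n17⇒n18  → match P5@[43:44]
[45] read 'b'  n18⇒n12 (via fail)  → match P3@[45:45],P4@[44:45]
[46] read 'c'  n12⇒n13
[47] read 'a'  n13⇒n14  → match P5@[46:47]
[48] read 'a'  n14⇒n15  → match P6@[47:48]
[49] read 'b'  n15⇒n3 (via fail)  → match P3@[49:49],P4@[48:49]
[50] read 'c'  n3⇒n13 (via fail)
[51] read 'c'  n13⇒n17 (via fail)
[52] read 'c'  n17⇒n17 (via fail)
[53] read 'c'  n17⇒n17 (via fail)

Result: [[3,5],[5,5],[6,3],[6,4],[8,5],[9,6],[10,2],[11,3],[11,7],[14,3],[17,3],[19,3],[19,4],[21,5],[22,3],[22,4],[24,5],[25,3],[25,4],[27,5],[28,6],[29,2],[30,5],[32,3],[34,6],[36,1],[36,3],[36,7],[38,6],[39,3],[39,4],[42,0],[42,5],[44,5],[45,3],[45,4],[47,5],[48,6],[49,3],[49,4]]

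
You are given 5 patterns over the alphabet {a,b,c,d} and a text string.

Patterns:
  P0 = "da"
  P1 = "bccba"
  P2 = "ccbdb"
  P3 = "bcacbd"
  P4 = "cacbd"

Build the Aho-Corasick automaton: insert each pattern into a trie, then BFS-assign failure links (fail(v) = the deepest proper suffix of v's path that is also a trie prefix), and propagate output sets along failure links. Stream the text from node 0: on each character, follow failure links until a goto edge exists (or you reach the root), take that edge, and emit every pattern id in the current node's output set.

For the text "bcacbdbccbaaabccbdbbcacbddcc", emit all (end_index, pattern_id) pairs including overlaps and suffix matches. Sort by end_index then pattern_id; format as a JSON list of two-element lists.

Build automaton:
Trie (insert patterns):
  0='ε' goto b→3 c→8 d→1
  1='d' goto a→2
  2='da' goto ·  [P0 ends]
  3='b' goto c→4
  4='bc' goto a→13 c→5
  5='bcc' goto b→6
  6='bccb' goto a→7
  7='bccba' goto ·  [P1 ends]
  8='c' goto a→17 c→9
  9='cc' goto b→10
  10='ccb' goto d→11
  11='ccbd' goto b→12
  12='ccbdb' goto ·  [P2 ends]
  13='bca' goto c→14
  14='bcac' goto b→15
  15='bcacb' goto d→16
  16='bcacbd' goto ·  [P3 ends]
  17='ca' goto c→18
  18='cac' goto b→19
  19='cacb' goto d→20
  20='cacbd' goto ·  [P4 ends]

Failure links (BFS by depth):
  fail(1) 'd': from fail(0)=0 chase 'd': 0 ⇒ 0;  out=∅∪out(0)=∅
  fail(3) 'b': from fail(0)=0 chase 'b': 0 ⇒ 0;  out=∅∪out(0)=∅
  fail(8) 'c': from fail(0)=0 chase 'c': 0 ⇒ 0;  out=∅∪out(0)=∅
  fail(2) 'da': from fail(1)=0 chase 'a': 0 ⇒ 0;  out={0}∪out(0)={0}
  fail(4) 'bc': from fail(3)=0 chase 'c': 0 ⇒ 8;  out=∅∪out(8)=∅
  fail(9) 'cc': from fail(8)=0 chase 'c': 0 ⇒ 8;  out=∅∪out(8)=∅
  fail(17) 'ca': from fail(8)=0 chase 'a': 0 ⇒ 0;  out=∅∪out(0)=∅
  fail(5) 'bcc': from fail(4)=8 chase 'c': 8 ⇒ 9;  out=∅∪out(9)=∅
  fail(10) 'ccb': from fail(9)=8 chase 'b': 8→0 ⇒ 3;  out=∅∪out(3)=∅
  fail(13) 'bca': from fail(4)=8 chase 'a': 8 ⇒ 17;  out=∅∪out(17)=∅
  fail(18) 'cac': from fail(17)=0 chase 'c': 0 ⇒ 8;  out=∅∪out(8)=∅
  fail(6) 'bccb': from fail(5)=9 chase 'b': 9 ⇒ 10;  out=∅∪out(10)=∅
  fail(11) 'ccbd': from fail(10)=3 chase 'd': 3→0 ⇒ 1;  out=∅∪out(1)=∅
  fail(14) 'bcac': from fail(13)=17 chase 'c': 17 ⇒ 18;  out=∅∪out(18)=∅
  fail(19) 'cacb': from fail(18)=8 chase 'b': 8→0 ⇒ 3;  out=∅∪out(3)=∅
  fail(7) 'bccba': from fail(6)=10 chase 'a': 10→3→0 ⇒ 0;  out={1}∪out(0)={1}
  fail(12) 'ccbdb': from fail(11)=1 chase 'b': 1→0 ⇒ 3;  out={2}∪out(3)={2}
  fail(15) 'bcacb': from fail(14)=18 chase 'b': 18 ⇒ 19;  out=∅∪out(19)=∅
  fail(20) 'cacbd': from fail(19)=3 chase 'd': 3→0 ⇒ 1;  out={4}∪out(1)={4}
  fail(16) 'bcacbd': from fail(15)=19 chase 'd': 19 ⇒ 20;  out={3}∪out(20)={3,4}

Text stream:
[0] read 'b'  n0⇒n3
[1] read 'c'  n3⇒n4
[2] read 'a'  n4⇒n13
[3] read 'c'  n13⇒n14
[4] read 'b'  n14⇒n15
[5] read 'd'  n15⇒n16  → match P3@[0:5],P4@[1:5]
[6] read 'b'  n16⇒n3 (fail-walked)
[7] read 'c'  n3⇒n4
[8] read 'c'  n4⇒n5
[9] read 'b'  n5⇒n6
[10] read 'a'  n6⇒n7  → match P1@[6:10]
[11] read 'a'  n7⇒n0 (fail-walked)
[12] read 'a'  n0⇒n0
[13] read 'b'  n0⇒n3
[14] read 'c'  n3⇒n4
[15] read 'c'  n4⇒n5
[16] read 'b'  n5⇒n6
[17] read 'd'  n6⇒n11 (fail-walked)
[18] read 'b'  n11⇒n12  → match P2@[14:18]
[19] read 'b'  n12⇒n3 (fail-walked)
[20] read 'c'  n3⇒n4
[21] read 'a'  n4⇒n13
[22] read 'c'  n13⇒n14
[23] read 'b'  n14⇒n15
[24] read 'd'  n15⇒n16  → match P3@[19:24],P4@[20:24]
[25] read 'd'  n16⇒n1 (fail-walked)
[26] read 'c'  n1⇒n8 (fail-walked)
[27] read 'c'  n8⇒n9

Result: [[5,3],[5,4],[10,1],[18,2],[24,3],[24,4]]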